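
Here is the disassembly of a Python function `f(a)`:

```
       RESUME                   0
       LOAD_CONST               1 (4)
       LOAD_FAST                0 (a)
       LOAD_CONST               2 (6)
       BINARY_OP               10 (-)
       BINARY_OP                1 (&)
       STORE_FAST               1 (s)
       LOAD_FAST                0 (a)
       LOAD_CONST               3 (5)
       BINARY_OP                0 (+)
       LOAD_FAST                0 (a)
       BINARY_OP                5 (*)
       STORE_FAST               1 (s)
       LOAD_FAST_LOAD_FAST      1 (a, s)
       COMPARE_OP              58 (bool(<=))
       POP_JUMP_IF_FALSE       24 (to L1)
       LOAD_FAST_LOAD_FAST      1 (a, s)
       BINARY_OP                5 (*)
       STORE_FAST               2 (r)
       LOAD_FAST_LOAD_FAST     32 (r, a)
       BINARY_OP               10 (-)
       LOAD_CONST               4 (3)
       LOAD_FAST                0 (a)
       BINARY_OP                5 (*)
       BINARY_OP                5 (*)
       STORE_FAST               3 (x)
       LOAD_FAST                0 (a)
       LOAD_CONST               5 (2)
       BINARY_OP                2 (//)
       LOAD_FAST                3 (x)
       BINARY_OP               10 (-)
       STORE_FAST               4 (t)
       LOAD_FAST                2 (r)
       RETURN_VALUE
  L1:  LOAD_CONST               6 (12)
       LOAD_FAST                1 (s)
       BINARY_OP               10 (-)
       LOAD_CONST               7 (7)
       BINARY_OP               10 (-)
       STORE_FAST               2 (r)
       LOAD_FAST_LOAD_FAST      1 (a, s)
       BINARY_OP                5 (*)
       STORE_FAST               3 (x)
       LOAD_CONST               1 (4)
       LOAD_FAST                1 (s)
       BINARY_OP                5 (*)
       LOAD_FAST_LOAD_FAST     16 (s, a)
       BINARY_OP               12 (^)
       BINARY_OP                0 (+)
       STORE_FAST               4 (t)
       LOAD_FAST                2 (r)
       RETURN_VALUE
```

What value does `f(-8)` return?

-192

LOAD_CONST → push 4. Stack: [4]
LOAD_FAST a → push -8. Stack: [4, -8]
LOAD_CONST → push 6. Stack: [4, -8, 6]
BINARY_OP - → -8 - 6 = -14. Stack: [4, -14]
BINARY_OP & → 4 & -14 = 0. Stack: [0]
STORE_FAST s → s=0. Stack: []
LOAD_FAST a → push -8. Stack: [-8]
LOAD_CONST → push 5. Stack: [-8, 5]
BINARY_OP + → -8 + 5 = -3. Stack: [-3]
LOAD_FAST a → push -8. Stack: [-3, -8]
BINARY_OP * → -3 * -8 = 24. Stack: [24]
STORE_FAST s → s=24. Stack: []
LOAD_FAST_LOAD_FAST a,s → push -8,24. Stack: [-8, 24]
COMPARE_OP bool(<=) → -8 vs 24 = True. Stack: [True]
POP_JUMP_IF_FALSE → pop True; no jump. Stack: []
LOAD_FAST_LOAD_FAST a,s → push -8,24. Stack: [-8, 24]
BINARY_OP * → -8 * 24 = -192. Stack: [-192]
STORE_FAST r → r=-192. Stack: []
LOAD_FAST_LOAD_FAST r,a → push -192,-8. Stack: [-192, -8]
BINARY_OP - → -192 - -8 = -184. Stack: [-184]
LOAD_CONST → push 3. Stack: [-184, 3]
LOAD_FAST a → push -8. Stack: [-184, 3, -8]
BINARY_OP * → 3 * -8 = -24. Stack: [-184, -24]
BINARY_OP * → -184 * -24 = 4416. Stack: [4416]
STORE_FAST x → x=4416. Stack: []
LOAD_FAST a → push -8. Stack: [-8]
LOAD_CONST → push 2. Stack: [-8, 2]
BINARY_OP // → -8 // 2 = -4. Stack: [-4]
LOAD_FAST x → push 4416. Stack: [-4, 4416]
BINARY_OP - → -4 - 4416 = -4420. Stack: [-4420]
STORE_FAST t → t=-4420. Stack: []
LOAD_FAST r → push -192. Stack: [-192]
RETURN_VALUE → return -192.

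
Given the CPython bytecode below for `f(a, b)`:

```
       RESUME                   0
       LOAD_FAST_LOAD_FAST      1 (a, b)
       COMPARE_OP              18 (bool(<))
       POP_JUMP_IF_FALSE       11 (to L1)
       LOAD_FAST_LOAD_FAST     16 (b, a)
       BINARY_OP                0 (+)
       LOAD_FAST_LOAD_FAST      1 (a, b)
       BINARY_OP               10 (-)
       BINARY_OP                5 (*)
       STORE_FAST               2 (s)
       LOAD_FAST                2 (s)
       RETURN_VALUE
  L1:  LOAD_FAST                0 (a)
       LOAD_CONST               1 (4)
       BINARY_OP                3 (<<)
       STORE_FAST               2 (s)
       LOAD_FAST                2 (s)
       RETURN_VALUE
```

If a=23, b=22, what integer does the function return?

LOAD_FAST_LOAD_FAST a,b → push 23,22. Stack: [23, 22]
COMPARE_OP bool(<) → 23 vs 22 = False. Stack: [False]
POP_JUMP_IF_FALSE → pop False; jump. Stack: []
LOAD_FAST a → push 23. Stack: [23]
LOAD_CONST → push 4. Stack: [23, 4]
BINARY_OP << → 23 << 4 = 368. Stack: [368]
STORE_FAST s → s=368. Stack: []
LOAD_FAST s → push 368. Stack: [368]
RETURN_VALUE → return 368.

368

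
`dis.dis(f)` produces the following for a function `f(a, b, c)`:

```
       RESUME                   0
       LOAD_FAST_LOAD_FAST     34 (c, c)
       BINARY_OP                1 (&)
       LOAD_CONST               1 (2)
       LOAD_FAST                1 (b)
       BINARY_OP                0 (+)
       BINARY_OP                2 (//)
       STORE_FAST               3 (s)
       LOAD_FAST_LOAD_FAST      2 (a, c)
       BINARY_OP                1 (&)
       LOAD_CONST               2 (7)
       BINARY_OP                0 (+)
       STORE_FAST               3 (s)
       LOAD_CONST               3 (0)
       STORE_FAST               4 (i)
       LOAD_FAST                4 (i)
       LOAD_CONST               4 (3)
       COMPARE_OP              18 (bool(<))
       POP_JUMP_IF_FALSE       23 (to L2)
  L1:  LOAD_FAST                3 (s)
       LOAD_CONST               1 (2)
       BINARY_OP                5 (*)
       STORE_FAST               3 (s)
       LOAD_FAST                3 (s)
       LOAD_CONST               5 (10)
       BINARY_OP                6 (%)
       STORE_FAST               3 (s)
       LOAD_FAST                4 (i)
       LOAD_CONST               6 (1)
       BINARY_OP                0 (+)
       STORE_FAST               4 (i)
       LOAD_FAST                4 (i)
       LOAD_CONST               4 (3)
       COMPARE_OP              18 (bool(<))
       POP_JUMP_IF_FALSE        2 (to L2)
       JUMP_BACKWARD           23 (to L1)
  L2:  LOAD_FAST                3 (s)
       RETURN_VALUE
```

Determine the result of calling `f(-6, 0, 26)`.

LOAD_FAST_LOAD_FAST c,c → push 26,26
BINARY_OP & → 26 & 26 = 26
LOAD_CONST → push 2
LOAD_FAST b → push 0
BINARY_OP + → 2 + 0 = 2
BINARY_OP // → 26 // 2 = 13
STORE_FAST s → s=13
LOAD_FAST_LOAD_FAST a,c → push -6,26
BINARY_OP & → -6 & 26 = 26
LOAD_CONST → push 7
BINARY_OP + → 26 + 7 = 33
STORE_FAST s → s=33
LOAD_CONST → push 0
STORE_FAST i → i=0
LOAD_FAST i → push 0
LOAD_CONST → push 3
COMPARE_OP bool(<) → 0 vs 3 = True
POP_JUMP_IF_FALSE → pop True; no jump
LOAD_FAST s → push 33
LOAD_CONST → push 2
BINARY_OP * → 33 * 2 = 66
STORE_FAST s → s=66
LOAD_FAST s → push 66
LOAD_CONST → push 10
BINARY_OP % → 66 % 10 = 6
STORE_FAST s → s=6
LOAD_FAST i → push 0
LOAD_CONST → push 1
BINARY_OP + → 0 + 1 = 1
STORE_FAST i → i=1
LOAD_FAST i → push 1
LOAD_CONST → push 3
COMPARE_OP bool(<) → 1 vs 3 = True
POP_JUMP_IF_FALSE → pop True; no jump
LOAD_FAST s → push 6
LOAD_CONST → push 2
BINARY_OP * → 6 * 2 = 12
STORE_FAST s → s=12
LOAD_FAST s → push 12
LOAD_CONST → push 10
BINARY_OP % → 12 % 10 = 2
STORE_FAST s → s=2
LOAD_FAST i → push 1
LOAD_CONST → push 1
BINARY_OP + → 1 + 1 = 2
STORE_FAST i → i=2
LOAD_FAST i → push 2
LOAD_CONST → push 3
COMPARE_OP bool(<) → 2 vs 3 = True
POP_JUMP_IF_FALSE → pop True; no jump
LOAD_FAST s → push 2
LOAD_CONST → push 2
BINARY_OP * → 2 * 2 = 4
STORE_FAST s → s=4
LOAD_FAST s → push 4
LOAD_CONST → push 10
BINARY_OP % → 4 % 10 = 4
STORE_FAST s → s=4
LOAD_FAST i → push 2
LOAD_CONST → push 1
BINARY_OP + → 2 + 1 = 3
STORE_FAST i → i=3
LOAD_FAST i → push 3
LOAD_CONST → push 3
COMPARE_OP bool(<) → 3 vs 3 = False
POP_JUMP_IF_FALSE → pop False; jump
LOAD_FAST s → push 4
RETURN_VALUE → return 4.

4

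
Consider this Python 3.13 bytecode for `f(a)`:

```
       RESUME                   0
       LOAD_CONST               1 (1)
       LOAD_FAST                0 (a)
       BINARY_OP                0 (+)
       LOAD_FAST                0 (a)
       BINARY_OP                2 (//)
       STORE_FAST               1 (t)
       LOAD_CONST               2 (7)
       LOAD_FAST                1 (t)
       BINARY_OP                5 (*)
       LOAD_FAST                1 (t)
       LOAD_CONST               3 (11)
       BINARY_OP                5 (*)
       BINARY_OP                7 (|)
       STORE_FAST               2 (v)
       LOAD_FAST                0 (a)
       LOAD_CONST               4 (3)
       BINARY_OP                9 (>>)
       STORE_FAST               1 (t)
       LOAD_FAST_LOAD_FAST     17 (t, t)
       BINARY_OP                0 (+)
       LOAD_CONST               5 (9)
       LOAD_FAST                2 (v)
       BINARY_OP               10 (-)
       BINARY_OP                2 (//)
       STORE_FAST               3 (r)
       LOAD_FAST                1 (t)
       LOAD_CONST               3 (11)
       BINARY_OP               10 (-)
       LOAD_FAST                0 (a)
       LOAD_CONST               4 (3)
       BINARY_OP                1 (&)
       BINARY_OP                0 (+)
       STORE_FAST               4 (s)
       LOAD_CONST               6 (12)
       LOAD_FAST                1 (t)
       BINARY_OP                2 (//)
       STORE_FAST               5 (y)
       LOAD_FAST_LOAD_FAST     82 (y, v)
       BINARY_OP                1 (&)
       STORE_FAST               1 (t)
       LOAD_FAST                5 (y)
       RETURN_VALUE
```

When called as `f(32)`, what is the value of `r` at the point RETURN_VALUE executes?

LOAD_CONST → push 1. Stack: [1]
LOAD_FAST a → push 32. Stack: [1, 32]
BINARY_OP + → 1 + 32 = 33. Stack: [33]
LOAD_FAST a → push 32. Stack: [33, 32]
BINARY_OP // → 33 // 32 = 1. Stack: [1]
STORE_FAST t → t=1. Stack: []
LOAD_CONST → push 7. Stack: [7]
LOAD_FAST t → push 1. Stack: [7, 1]
BINARY_OP * → 7 * 1 = 7. Stack: [7]
LOAD_FAST t → push 1. Stack: [7, 1]
LOAD_CONST → push 11. Stack: [7, 1, 11]
BINARY_OP * → 1 * 11 = 11. Stack: [7, 11]
BINARY_OP | → 7 | 11 = 15. Stack: [15]
STORE_FAST v → v=15. Stack: []
LOAD_FAST a → push 32. Stack: [32]
LOAD_CONST → push 3. Stack: [32, 3]
BINARY_OP >> → 32 >> 3 = 4. Stack: [4]
STORE_FAST t → t=4. Stack: []
LOAD_FAST_LOAD_FAST t,t → push 4,4. Stack: [4, 4]
BINARY_OP + → 4 + 4 = 8. Stack: [8]
LOAD_CONST → push 9. Stack: [8, 9]
LOAD_FAST v → push 15. Stack: [8, 9, 15]
BINARY_OP - → 9 - 15 = -6. Stack: [8, -6]
BINARY_OP // → 8 // -6 = -2. Stack: [-2]
STORE_FAST r → r=-2. Stack: []
LOAD_FAST t → push 4. Stack: [4]
LOAD_CONST → push 11. Stack: [4, 11]
BINARY_OP - → 4 - 11 = -7. Stack: [-7]
LOAD_FAST a → push 32. Stack: [-7, 32]
LOAD_CONST → push 3. Stack: [-7, 32, 3]
BINARY_OP & → 32 & 3 = 0. Stack: [-7, 0]
BINARY_OP + → -7 + 0 = -7. Stack: [-7]
STORE_FAST s → s=-7. Stack: []
LOAD_CONST → push 12. Stack: [12]
LOAD_FAST t → push 4. Stack: [12, 4]
BINARY_OP // → 12 // 4 = 3. Stack: [3]
STORE_FAST y → y=3. Stack: []
LOAD_FAST_LOAD_FAST y,v → push 3,15. Stack: [3, 15]
BINARY_OP & → 3 & 15 = 3. Stack: [3]
STORE_FAST t → t=3. Stack: []
LOAD_FAST y → push 3. Stack: [3]
RETURN_VALUE → return 3.

-2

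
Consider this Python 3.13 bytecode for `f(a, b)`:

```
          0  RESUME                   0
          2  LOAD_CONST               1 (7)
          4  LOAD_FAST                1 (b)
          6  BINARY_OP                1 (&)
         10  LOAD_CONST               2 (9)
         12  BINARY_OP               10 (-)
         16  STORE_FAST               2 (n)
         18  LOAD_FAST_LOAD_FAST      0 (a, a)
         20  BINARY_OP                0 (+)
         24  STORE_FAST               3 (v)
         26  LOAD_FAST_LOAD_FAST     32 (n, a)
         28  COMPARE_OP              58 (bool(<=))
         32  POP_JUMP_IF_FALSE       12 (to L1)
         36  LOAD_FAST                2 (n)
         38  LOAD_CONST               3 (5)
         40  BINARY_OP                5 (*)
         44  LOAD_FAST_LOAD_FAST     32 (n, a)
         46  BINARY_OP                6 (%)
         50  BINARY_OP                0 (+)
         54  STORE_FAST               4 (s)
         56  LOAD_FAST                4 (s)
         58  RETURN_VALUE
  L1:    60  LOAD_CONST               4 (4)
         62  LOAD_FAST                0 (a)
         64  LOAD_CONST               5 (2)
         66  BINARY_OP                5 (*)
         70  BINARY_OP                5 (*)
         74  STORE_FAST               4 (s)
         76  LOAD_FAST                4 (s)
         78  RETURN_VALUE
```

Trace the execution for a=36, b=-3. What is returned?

LOAD_CONST → push 7. Stack: [7]
LOAD_FAST b → push -3. Stack: [7, -3]
BINARY_OP & → 7 & -3 = 5. Stack: [5]
LOAD_CONST → push 9. Stack: [5, 9]
BINARY_OP - → 5 - 9 = -4. Stack: [-4]
STORE_FAST n → n=-4. Stack: []
LOAD_FAST_LOAD_FAST a,a → push 36,36. Stack: [36, 36]
BINARY_OP + → 36 + 36 = 72. Stack: [72]
STORE_FAST v → v=72. Stack: []
LOAD_FAST_LOAD_FAST n,a → push -4,36. Stack: [-4, 36]
COMPARE_OP bool(<=) → -4 vs 36 = True. Stack: [True]
POP_JUMP_IF_FALSE → pop True; no jump. Stack: []
LOAD_FAST n → push -4. Stack: [-4]
LOAD_CONST → push 5. Stack: [-4, 5]
BINARY_OP * → -4 * 5 = -20. Stack: [-20]
LOAD_FAST_LOAD_FAST n,a → push -4,36. Stack: [-20, -4, 36]
BINARY_OP % → -4 % 36 = 32. Stack: [-20, 32]
BINARY_OP + → -20 + 32 = 12. Stack: [12]
STORE_FAST s → s=12. Stack: []
LOAD_FAST s → push 12. Stack: [12]
RETURN_VALUE → return 12.

12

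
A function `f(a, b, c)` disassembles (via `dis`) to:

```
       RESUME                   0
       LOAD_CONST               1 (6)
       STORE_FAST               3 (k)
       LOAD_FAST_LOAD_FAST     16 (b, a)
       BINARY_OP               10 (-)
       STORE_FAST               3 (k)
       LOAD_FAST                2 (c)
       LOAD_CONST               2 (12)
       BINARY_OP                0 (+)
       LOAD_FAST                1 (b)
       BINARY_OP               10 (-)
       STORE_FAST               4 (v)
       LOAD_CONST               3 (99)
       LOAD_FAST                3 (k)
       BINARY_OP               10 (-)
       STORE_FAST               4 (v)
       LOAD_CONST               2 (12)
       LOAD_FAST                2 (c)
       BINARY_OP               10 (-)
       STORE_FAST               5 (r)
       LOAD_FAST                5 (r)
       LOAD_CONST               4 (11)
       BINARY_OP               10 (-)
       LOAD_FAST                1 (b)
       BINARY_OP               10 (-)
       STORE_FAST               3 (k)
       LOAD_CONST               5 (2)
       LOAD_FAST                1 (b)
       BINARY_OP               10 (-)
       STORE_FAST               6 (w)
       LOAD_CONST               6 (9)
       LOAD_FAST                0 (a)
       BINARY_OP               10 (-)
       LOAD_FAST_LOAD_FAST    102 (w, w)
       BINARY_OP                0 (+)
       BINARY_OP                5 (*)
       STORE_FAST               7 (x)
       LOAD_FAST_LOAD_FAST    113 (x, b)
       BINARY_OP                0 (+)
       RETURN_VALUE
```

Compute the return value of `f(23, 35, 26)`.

LOAD_CONST → push 6. Stack: [6]
STORE_FAST k → k=6. Stack: []
LOAD_FAST_LOAD_FAST b,a → push 35,23. Stack: [35, 23]
BINARY_OP - → 35 - 23 = 12. Stack: [12]
STORE_FAST k → k=12. Stack: []
LOAD_FAST c → push 26. Stack: [26]
LOAD_CONST → push 12. Stack: [26, 12]
BINARY_OP + → 26 + 12 = 38. Stack: [38]
LOAD_FAST b → push 35. Stack: [38, 35]
BINARY_OP - → 38 - 35 = 3. Stack: [3]
STORE_FAST v → v=3. Stack: []
LOAD_CONST → push 99. Stack: [99]
LOAD_FAST k → push 12. Stack: [99, 12]
BINARY_OP - → 99 - 12 = 87. Stack: [87]
STORE_FAST v → v=87. Stack: []
LOAD_CONST → push 12. Stack: [12]
LOAD_FAST c → push 26. Stack: [12, 26]
BINARY_OP - → 12 - 26 = -14. Stack: [-14]
STORE_FAST r → r=-14. Stack: []
LOAD_FAST r → push -14. Stack: [-14]
LOAD_CONST → push 11. Stack: [-14, 11]
BINARY_OP - → -14 - 11 = -25. Stack: [-25]
LOAD_FAST b → push 35. Stack: [-25, 35]
BINARY_OP - → -25 - 35 = -60. Stack: [-60]
STORE_FAST k → k=-60. Stack: []
LOAD_CONST → push 2. Stack: [2]
LOAD_FAST b → push 35. Stack: [2, 35]
BINARY_OP - → 2 - 35 = -33. Stack: [-33]
STORE_FAST w → w=-33. Stack: []
LOAD_CONST → push 9. Stack: [9]
LOAD_FAST a → push 23. Stack: [9, 23]
BINARY_OP - → 9 - 23 = -14. Stack: [-14]
LOAD_FAST_LOAD_FAST w,w → push -33,-33. Stack: [-14, -33, -33]
BINARY_OP + → -33 + -33 = -66. Stack: [-14, -66]
BINARY_OP * → -14 * -66 = 924. Stack: [924]
STORE_FAST x → x=924. Stack: []
LOAD_FAST_LOAD_FAST x,b → push 924,35. Stack: [924, 35]
BINARY_OP + → 924 + 35 = 959. Stack: [959]
RETURN_VALUE → return 959.

959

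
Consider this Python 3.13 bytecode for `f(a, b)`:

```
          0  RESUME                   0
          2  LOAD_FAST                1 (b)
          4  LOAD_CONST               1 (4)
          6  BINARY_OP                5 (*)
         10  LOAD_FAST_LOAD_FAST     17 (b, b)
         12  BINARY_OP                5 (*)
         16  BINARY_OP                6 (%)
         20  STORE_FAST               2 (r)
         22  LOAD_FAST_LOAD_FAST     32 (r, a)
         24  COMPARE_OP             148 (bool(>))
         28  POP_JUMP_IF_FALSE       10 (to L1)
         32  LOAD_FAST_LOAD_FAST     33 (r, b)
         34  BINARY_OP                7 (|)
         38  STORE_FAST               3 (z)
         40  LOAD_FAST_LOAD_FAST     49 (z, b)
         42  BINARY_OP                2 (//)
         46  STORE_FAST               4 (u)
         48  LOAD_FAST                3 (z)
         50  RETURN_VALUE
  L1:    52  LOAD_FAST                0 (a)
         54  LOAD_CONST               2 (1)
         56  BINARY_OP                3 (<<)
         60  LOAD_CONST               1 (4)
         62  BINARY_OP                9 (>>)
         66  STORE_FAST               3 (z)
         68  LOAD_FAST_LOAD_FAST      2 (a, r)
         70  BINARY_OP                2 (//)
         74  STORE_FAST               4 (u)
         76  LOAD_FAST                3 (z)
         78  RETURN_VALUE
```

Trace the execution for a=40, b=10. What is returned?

5

LOAD_FAST b → push 10. Stack: [10]
LOAD_CONST → push 4. Stack: [10, 4]
BINARY_OP * → 10 * 4 = 40. Stack: [40]
LOAD_FAST_LOAD_FAST b,b → push 10,10. Stack: [40, 10, 10]
BINARY_OP * → 10 * 10 = 100. Stack: [40, 100]
BINARY_OP % → 40 % 100 = 40. Stack: [40]
STORE_FAST r → r=40. Stack: []
LOAD_FAST_LOAD_FAST r,a → push 40,40. Stack: [40, 40]
COMPARE_OP bool(>) → 40 vs 40 = False. Stack: [False]
POP_JUMP_IF_FALSE → pop False; jump. Stack: []
LOAD_FAST a → push 40. Stack: [40]
LOAD_CONST → push 1. Stack: [40, 1]
BINARY_OP << → 40 << 1 = 80. Stack: [80]
LOAD_CONST → push 4. Stack: [80, 4]
BINARY_OP >> → 80 >> 4 = 5. Stack: [5]
STORE_FAST z → z=5. Stack: []
LOAD_FAST_LOAD_FAST a,r → push 40,40. Stack: [40, 40]
BINARY_OP // → 40 // 40 = 1. Stack: [1]
STORE_FAST u → u=1. Stack: []
LOAD_FAST z → push 5. Stack: [5]
RETURN_VALUE → return 5.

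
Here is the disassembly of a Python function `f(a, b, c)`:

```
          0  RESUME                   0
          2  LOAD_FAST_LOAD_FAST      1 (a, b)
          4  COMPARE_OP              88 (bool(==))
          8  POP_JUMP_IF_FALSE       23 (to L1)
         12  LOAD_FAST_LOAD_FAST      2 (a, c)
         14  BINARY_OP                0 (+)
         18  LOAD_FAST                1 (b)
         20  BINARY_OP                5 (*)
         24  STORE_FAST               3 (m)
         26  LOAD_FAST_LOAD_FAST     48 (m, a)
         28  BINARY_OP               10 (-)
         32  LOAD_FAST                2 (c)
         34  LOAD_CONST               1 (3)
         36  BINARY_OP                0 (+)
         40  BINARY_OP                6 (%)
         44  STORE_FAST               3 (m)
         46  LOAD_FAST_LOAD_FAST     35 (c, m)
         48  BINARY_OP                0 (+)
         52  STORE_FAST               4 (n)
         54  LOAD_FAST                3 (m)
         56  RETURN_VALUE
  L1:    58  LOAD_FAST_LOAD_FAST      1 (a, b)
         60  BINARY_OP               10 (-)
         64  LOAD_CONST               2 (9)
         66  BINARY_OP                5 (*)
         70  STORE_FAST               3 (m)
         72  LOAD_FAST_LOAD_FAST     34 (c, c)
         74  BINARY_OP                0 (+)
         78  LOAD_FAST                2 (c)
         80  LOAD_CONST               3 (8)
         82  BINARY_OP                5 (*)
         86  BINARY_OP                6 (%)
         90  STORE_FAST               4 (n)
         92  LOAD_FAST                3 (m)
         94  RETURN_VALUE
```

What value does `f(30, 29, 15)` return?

9

LOAD_FAST_LOAD_FAST a,b → push 30,29. Stack: [30, 29]
COMPARE_OP bool(==) → 30 vs 29 = False. Stack: [False]
POP_JUMP_IF_FALSE → pop False; jump. Stack: []
LOAD_FAST_LOAD_FAST a,b → push 30,29. Stack: [30, 29]
BINARY_OP - → 30 - 29 = 1. Stack: [1]
LOAD_CONST → push 9. Stack: [1, 9]
BINARY_OP * → 1 * 9 = 9. Stack: [9]
STORE_FAST m → m=9. Stack: []
LOAD_FAST_LOAD_FAST c,c → push 15,15. Stack: [15, 15]
BINARY_OP + → 15 + 15 = 30. Stack: [30]
LOAD_FAST c → push 15. Stack: [30, 15]
LOAD_CONST → push 8. Stack: [30, 15, 8]
BINARY_OP * → 15 * 8 = 120. Stack: [30, 120]
BINARY_OP % → 30 % 120 = 30. Stack: [30]
STORE_FAST n → n=30. Stack: []
LOAD_FAST m → push 9. Stack: [9]
RETURN_VALUE → return 9.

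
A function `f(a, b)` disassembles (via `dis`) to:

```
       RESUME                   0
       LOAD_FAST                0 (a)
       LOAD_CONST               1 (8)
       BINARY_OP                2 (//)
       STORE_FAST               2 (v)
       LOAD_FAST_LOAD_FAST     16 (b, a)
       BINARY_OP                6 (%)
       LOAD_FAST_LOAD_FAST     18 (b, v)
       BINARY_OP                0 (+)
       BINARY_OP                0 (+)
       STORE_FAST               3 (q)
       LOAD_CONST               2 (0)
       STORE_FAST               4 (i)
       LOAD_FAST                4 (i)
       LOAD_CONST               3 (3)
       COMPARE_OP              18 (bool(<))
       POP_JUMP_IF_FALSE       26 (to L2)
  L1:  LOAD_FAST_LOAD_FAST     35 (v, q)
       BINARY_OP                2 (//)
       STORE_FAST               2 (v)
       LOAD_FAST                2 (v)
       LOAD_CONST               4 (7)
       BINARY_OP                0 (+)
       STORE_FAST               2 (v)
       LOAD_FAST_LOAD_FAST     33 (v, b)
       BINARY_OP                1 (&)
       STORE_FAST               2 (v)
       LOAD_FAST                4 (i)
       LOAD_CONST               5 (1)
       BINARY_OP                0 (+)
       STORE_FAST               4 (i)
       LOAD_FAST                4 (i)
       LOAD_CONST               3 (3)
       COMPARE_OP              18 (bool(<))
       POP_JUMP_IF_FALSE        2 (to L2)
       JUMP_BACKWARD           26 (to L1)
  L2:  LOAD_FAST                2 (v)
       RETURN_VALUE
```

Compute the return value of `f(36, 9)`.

LOAD_FAST a → push 36
LOAD_CONST → push 8
BINARY_OP // → 36 // 8 = 4
STORE_FAST v → v=4
LOAD_FAST_LOAD_FAST b,a → push 9,36
BINARY_OP % → 9 % 36 = 9
LOAD_FAST_LOAD_FAST b,v → push 9,4
BINARY_OP + → 9 + 4 = 13
BINARY_OP + → 9 + 13 = 22
STORE_FAST q → q=22
LOAD_CONST → push 0
STORE_FAST i → i=0
LOAD_FAST i → push 0
LOAD_CONST → push 3
COMPARE_OP bool(<) → 0 vs 3 = True
POP_JUMP_IF_FALSE → pop True; no jump
LOAD_FAST_LOAD_FAST v,q → push 4,22
BINARY_OP // → 4 // 22 = 0
STORE_FAST v → v=0
LOAD_FAST v → push 0
LOAD_CONST → push 7
BINARY_OP + → 0 + 7 = 7
STORE_FAST v → v=7
LOAD_FAST_LOAD_FAST v,b → push 7,9
BINARY_OP & → 7 & 9 = 1
STORE_FAST v → v=1
LOAD_FAST i → push 0
LOAD_CONST → push 1
BINARY_OP + → 0 + 1 = 1
STORE_FAST i → i=1
LOAD_FAST i → push 1
LOAD_CONST → push 3
COMPARE_OP bool(<) → 1 vs 3 = True
POP_JUMP_IF_FALSE → pop True; no jump
LOAD_FAST_LOAD_FAST v,q → push 1,22
BINARY_OP // → 1 // 22 = 0
STORE_FAST v → v=0
LOAD_FAST v → push 0
LOAD_CONST → push 7
BINARY_OP + → 0 + 7 = 7
STORE_FAST v → v=7
LOAD_FAST_LOAD_FAST v,b → push 7,9
BINARY_OP & → 7 & 9 = 1
STORE_FAST v → v=1
LOAD_FAST i → push 1
LOAD_CONST → push 1
BINARY_OP + → 1 + 1 = 2
STORE_FAST i → i=2
LOAD_FAST i → push 2
LOAD_CONST → push 3
COMPARE_OP bool(<) → 2 vs 3 = True
POP_JUMP_IF_FALSE → pop True; no jump
LOAD_FAST_LOAD_FAST v,q → push 1,22
BINARY_OP // → 1 // 22 = 0
STORE_FAST v → v=0
LOAD_FAST v → push 0
LOAD_CONST → push 7
BINARY_OP + → 0 + 7 = 7
STORE_FAST v → v=7
LOAD_FAST_LOAD_FAST v,b → push 7,9
BINARY_OP & → 7 & 9 = 1
STORE_FAST v → v=1
LOAD_FAST i → push 2
LOAD_CONST → push 1
BINARY_OP + → 2 + 1 = 3
STORE_FAST i → i=3
LOAD_FAST i → push 3
LOAD_CONST → push 3
COMPARE_OP bool(<) → 3 vs 3 = False
POP_JUMP_IF_FALSE → pop False; jump
LOAD_FAST v → push 1
RETURN_VALUE → return 1.

1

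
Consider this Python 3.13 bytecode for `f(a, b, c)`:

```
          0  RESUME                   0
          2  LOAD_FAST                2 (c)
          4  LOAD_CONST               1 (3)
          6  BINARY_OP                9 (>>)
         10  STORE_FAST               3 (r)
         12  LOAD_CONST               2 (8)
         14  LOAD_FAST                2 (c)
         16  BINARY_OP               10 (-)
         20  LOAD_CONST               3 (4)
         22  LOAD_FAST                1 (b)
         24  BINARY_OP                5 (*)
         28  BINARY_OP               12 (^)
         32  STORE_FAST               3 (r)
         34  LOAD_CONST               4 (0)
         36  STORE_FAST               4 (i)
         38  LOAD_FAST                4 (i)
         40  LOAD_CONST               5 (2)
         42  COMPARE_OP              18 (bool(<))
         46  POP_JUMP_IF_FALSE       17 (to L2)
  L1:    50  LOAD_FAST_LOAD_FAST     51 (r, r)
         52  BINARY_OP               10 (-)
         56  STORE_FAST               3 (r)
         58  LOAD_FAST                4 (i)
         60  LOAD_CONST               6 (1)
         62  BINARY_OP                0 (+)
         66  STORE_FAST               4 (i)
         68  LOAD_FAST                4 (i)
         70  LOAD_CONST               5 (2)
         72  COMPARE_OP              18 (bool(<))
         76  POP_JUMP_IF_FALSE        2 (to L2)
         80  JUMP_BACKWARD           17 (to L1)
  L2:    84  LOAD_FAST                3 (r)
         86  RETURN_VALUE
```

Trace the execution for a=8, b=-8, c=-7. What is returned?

LOAD_FAST c → push -7. Stack: [-7]
LOAD_CONST → push 3. Stack: [-7, 3]
BINARY_OP >> → -7 >> 3 = -1. Stack: [-1]
STORE_FAST r → r=-1. Stack: []
LOAD_CONST → push 8. Stack: [8]
LOAD_FAST c → push -7. Stack: [8, -7]
BINARY_OP - → 8 - -7 = 15. Stack: [15]
LOAD_CONST → push 4. Stack: [15, 4]
LOAD_FAST b → push -8. Stack: [15, 4, -8]
BINARY_OP * → 4 * -8 = -32. Stack: [15, -32]
BINARY_OP ^ → 15 ^ -32 = -17. Stack: [-17]
STORE_FAST r → r=-17. Stack: []
LOAD_CONST → push 0. Stack: [0]
STORE_FAST i → i=0. Stack: []
LOAD_FAST i → push 0. Stack: [0]
LOAD_CONST → push 2. Stack: [0, 2]
COMPARE_OP bool(<) → 0 vs 2 = True. Stack: [True]
POP_JUMP_IF_FALSE → pop True; no jump. Stack: []
LOAD_FAST_LOAD_FAST r,r → push -17,-17. Stack: [-17, -17]
BINARY_OP - → -17 - -17 = 0. Stack: [0]
STORE_FAST r → r=0. Stack: []
LOAD_FAST i → push 0. Stack: [0]
LOAD_CONST → push 1. Stack: [0, 1]
BINARY_OP + → 0 + 1 = 1. Stack: [1]
STORE_FAST i → i=1. Stack: []
LOAD_FAST i → push 1. Stack: [1]
LOAD_CONST → push 2. Stack: [1, 2]
COMPARE_OP bool(<) → 1 vs 2 = True. Stack: [True]
POP_JUMP_IF_FALSE → pop True; no jump. Stack: []
LOAD_FAST_LOAD_FAST r,r → push 0,0. Stack: [0, 0]
BINARY_OP - → 0 - 0 = 0. Stack: [0]
STORE_FAST r → r=0. Stack: []
LOAD_FAST i → push 1. Stack: [1]
LOAD_CONST → push 1. Stack: [1, 1]
BINARY_OP + → 1 + 1 = 2. Stack: [2]
STORE_FAST i → i=2. Stack: []
LOAD_FAST i → push 2. Stack: [2]
LOAD_CONST → push 2. Stack: [2, 2]
COMPARE_OP bool(<) → 2 vs 2 = False. Stack: [False]
POP_JUMP_IF_FALSE → pop False; jump. Stack: []
LOAD_FAST r → push 0. Stack: [0]
RETURN_VALUE → return 0.

0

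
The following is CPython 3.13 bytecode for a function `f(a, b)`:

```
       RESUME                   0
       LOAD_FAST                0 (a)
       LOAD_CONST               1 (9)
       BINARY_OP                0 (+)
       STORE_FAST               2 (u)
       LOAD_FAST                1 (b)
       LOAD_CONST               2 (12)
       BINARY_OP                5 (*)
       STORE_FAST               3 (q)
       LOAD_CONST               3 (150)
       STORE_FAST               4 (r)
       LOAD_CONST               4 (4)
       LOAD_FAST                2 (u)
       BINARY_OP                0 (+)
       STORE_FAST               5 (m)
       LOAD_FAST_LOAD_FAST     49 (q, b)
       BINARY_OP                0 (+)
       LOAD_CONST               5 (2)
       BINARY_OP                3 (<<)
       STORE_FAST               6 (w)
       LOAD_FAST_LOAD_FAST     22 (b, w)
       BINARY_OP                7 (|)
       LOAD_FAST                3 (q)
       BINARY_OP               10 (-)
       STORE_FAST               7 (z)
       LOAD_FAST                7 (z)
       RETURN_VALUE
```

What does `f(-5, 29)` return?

1185

LOAD_FAST a → push -5. Stack: [-5]
LOAD_CONST → push 9. Stack: [-5, 9]
BINARY_OP + → -5 + 9 = 4. Stack: [4]
STORE_FAST u → u=4. Stack: []
LOAD_FAST b → push 29. Stack: [29]
LOAD_CONST → push 12. Stack: [29, 12]
BINARY_OP * → 29 * 12 = 348. Stack: [348]
STORE_FAST q → q=348. Stack: []
LOAD_CONST → push 150. Stack: [150]
STORE_FAST r → r=150. Stack: []
LOAD_CONST → push 4. Stack: [4]
LOAD_FAST u → push 4. Stack: [4, 4]
BINARY_OP + → 4 + 4 = 8. Stack: [8]
STORE_FAST m → m=8. Stack: []
LOAD_FAST_LOAD_FAST q,b → push 348,29. Stack: [348, 29]
BINARY_OP + → 348 + 29 = 377. Stack: [377]
LOAD_CONST → push 2. Stack: [377, 2]
BINARY_OP << → 377 << 2 = 1508. Stack: [1508]
STORE_FAST w → w=1508. Stack: []
LOAD_FAST_LOAD_FAST b,w → push 29,1508. Stack: [29, 1508]
BINARY_OP | → 29 | 1508 = 1533. Stack: [1533]
LOAD_FAST q → push 348. Stack: [1533, 348]
BINARY_OP - → 1533 - 348 = 1185. Stack: [1185]
STORE_FAST z → z=1185. Stack: []
LOAD_FAST z → push 1185. Stack: [1185]
RETURN_VALUE → return 1185.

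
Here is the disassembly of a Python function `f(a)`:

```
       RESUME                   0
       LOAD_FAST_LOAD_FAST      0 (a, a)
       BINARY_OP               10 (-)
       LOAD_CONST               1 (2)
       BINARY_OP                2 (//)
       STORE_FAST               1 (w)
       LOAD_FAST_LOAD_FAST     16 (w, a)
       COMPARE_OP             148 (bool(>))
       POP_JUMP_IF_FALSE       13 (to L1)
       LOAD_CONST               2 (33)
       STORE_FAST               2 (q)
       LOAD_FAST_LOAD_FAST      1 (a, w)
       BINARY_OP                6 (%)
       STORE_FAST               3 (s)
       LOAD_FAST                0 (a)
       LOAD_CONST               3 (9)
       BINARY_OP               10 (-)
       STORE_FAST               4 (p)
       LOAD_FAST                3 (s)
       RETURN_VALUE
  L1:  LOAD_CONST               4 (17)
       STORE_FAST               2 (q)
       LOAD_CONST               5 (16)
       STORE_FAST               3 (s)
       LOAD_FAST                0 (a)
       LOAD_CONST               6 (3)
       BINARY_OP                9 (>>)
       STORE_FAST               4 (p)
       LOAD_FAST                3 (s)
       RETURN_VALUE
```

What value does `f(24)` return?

LOAD_FAST_LOAD_FAST a,a → push 24,24. Stack: [24, 24]
BINARY_OP - → 24 - 24 = 0. Stack: [0]
LOAD_CONST → push 2. Stack: [0, 2]
BINARY_OP // → 0 // 2 = 0. Stack: [0]
STORE_FAST w → w=0. Stack: []
LOAD_FAST_LOAD_FAST w,a → push 0,24. Stack: [0, 24]
COMPARE_OP bool(>) → 0 vs 24 = False. Stack: [False]
POP_JUMP_IF_FALSE → pop False; jump. Stack: []
LOAD_CONST → push 17. Stack: [17]
STORE_FAST q → q=17. Stack: []
LOAD_CONST → push 16. Stack: [16]
STORE_FAST s → s=16. Stack: []
LOAD_FAST a → push 24. Stack: [24]
LOAD_CONST → push 3. Stack: [24, 3]
BINARY_OP >> → 24 >> 3 = 3. Stack: [3]
STORE_FAST p → p=3. Stack: []
LOAD_FAST s → push 16. Stack: [16]
RETURN_VALUE → return 16.

16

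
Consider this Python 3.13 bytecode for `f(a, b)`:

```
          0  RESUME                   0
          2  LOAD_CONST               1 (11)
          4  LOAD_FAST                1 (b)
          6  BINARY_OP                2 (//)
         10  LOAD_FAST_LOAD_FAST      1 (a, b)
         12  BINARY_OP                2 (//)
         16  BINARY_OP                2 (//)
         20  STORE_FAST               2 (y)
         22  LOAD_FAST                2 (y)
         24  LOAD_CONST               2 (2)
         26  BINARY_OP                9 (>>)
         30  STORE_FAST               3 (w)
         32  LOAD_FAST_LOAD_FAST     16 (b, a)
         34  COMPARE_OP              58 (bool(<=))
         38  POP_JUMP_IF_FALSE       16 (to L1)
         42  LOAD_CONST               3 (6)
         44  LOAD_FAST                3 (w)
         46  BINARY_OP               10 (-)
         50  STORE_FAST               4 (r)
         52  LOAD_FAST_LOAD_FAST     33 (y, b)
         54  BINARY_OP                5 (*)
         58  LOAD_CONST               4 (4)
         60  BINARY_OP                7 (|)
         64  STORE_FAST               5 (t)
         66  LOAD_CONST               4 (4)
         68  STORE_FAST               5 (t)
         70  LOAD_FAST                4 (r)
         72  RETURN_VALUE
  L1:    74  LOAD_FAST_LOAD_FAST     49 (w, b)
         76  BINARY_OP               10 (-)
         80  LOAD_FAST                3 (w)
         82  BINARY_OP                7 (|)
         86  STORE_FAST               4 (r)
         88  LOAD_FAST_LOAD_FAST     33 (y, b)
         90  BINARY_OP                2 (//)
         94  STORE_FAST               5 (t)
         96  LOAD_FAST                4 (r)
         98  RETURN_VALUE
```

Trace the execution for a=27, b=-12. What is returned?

LOAD_CONST → push 11. Stack: [11]
LOAD_FAST b → push -12. Stack: [11, -12]
BINARY_OP // → 11 // -12 = -1. Stack: [-1]
LOAD_FAST_LOAD_FAST a,b → push 27,-12. Stack: [-1, 27, -12]
BINARY_OP // → 27 // -12 = -3. Stack: [-1, -3]
BINARY_OP // → -1 // -3 = 0. Stack: [0]
STORE_FAST y → y=0. Stack: []
LOAD_FAST y → push 0. Stack: [0]
LOAD_CONST → push 2. Stack: [0, 2]
BINARY_OP >> → 0 >> 2 = 0. Stack: [0]
STORE_FAST w → w=0. Stack: []
LOAD_FAST_LOAD_FAST b,a → push -12,27. Stack: [-12, 27]
COMPARE_OP bool(<=) → -12 vs 27 = True. Stack: [True]
POP_JUMP_IF_FALSE → pop True; no jump. Stack: []
LOAD_CONST → push 6. Stack: [6]
LOAD_FAST w → push 0. Stack: [6, 0]
BINARY_OP - → 6 - 0 = 6. Stack: [6]
STORE_FAST r → r=6. Stack: []
LOAD_FAST_LOAD_FAST y,b → push 0,-12. Stack: [0, -12]
BINARY_OP * → 0 * -12 = 0. Stack: [0]
LOAD_CONST → push 4. Stack: [0, 4]
BINARY_OP | → 0 | 4 = 4. Stack: [4]
STORE_FAST t → t=4. Stack: []
LOAD_CONST → push 4. Stack: [4]
STORE_FAST t → t=4. Stack: []
LOAD_FAST r → push 6. Stack: [6]
RETURN_VALUE → return 6.

6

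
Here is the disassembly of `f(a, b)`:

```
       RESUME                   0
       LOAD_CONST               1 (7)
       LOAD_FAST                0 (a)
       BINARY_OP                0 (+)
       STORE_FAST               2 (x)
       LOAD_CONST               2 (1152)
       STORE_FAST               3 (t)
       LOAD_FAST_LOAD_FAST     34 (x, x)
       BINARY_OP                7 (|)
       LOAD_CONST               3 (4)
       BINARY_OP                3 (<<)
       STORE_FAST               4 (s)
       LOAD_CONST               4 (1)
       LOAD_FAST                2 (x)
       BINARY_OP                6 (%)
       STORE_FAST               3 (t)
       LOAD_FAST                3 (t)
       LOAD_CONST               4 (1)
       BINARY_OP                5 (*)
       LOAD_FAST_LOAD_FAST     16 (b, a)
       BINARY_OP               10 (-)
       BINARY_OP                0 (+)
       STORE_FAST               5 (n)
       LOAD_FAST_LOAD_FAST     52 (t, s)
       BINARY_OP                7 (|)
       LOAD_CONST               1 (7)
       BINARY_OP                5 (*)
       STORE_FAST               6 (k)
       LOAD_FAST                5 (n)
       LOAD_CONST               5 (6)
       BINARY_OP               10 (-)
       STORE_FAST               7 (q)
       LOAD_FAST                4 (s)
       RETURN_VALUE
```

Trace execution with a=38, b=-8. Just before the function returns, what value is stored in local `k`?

5047

LOAD_CONST → push 7. Stack: [7]
LOAD_FAST a → push 38. Stack: [7, 38]
BINARY_OP + → 7 + 38 = 45. Stack: [45]
STORE_FAST x → x=45. Stack: []
LOAD_CONST → push 1152. Stack: [1152]
STORE_FAST t → t=1152. Stack: []
LOAD_FAST_LOAD_FAST x,x → push 45,45. Stack: [45, 45]
BINARY_OP | → 45 | 45 = 45. Stack: [45]
LOAD_CONST → push 4. Stack: [45, 4]
BINARY_OP << → 45 << 4 = 720. Stack: [720]
STORE_FAST s → s=720. Stack: []
LOAD_CONST → push 1. Stack: [1]
LOAD_FAST x → push 45. Stack: [1, 45]
BINARY_OP % → 1 % 45 = 1. Stack: [1]
STORE_FAST t → t=1. Stack: []
LOAD_FAST t → push 1. Stack: [1]
LOAD_CONST → push 1. Stack: [1, 1]
BINARY_OP * → 1 * 1 = 1. Stack: [1]
LOAD_FAST_LOAD_FAST b,a → push -8,38. Stack: [1, -8, 38]
BINARY_OP - → -8 - 38 = -46. Stack: [1, -46]
BINARY_OP + → 1 + -46 = -45. Stack: [-45]
STORE_FAST n → n=-45. Stack: []
LOAD_FAST_LOAD_FAST t,s → push 1,720. Stack: [1, 720]
BINARY_OP | → 1 | 720 = 721. Stack: [721]
LOAD_CONST → push 7. Stack: [721, 7]
BINARY_OP * → 721 * 7 = 5047. Stack: [5047]
STORE_FAST k → k=5047. Stack: []
LOAD_FAST n → push -45. Stack: [-45]
LOAD_CONST → push 6. Stack: [-45, 6]
BINARY_OP - → -45 - 6 = -51. Stack: [-51]
STORE_FAST q → q=-51. Stack: []
LOAD_FAST s → push 720. Stack: [720]
RETURN_VALUE → return 720.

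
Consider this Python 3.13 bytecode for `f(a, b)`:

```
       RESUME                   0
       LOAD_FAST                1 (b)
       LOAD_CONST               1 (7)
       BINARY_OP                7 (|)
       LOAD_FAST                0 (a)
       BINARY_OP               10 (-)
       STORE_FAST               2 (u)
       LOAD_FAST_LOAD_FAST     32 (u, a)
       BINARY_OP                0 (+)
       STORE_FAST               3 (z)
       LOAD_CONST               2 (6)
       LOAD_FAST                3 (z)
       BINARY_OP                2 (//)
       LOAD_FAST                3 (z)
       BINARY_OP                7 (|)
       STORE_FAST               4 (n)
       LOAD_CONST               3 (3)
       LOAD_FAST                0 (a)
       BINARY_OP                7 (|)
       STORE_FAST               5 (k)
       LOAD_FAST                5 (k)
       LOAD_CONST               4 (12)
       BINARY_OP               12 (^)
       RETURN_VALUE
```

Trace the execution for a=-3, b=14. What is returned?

-13

LOAD_FAST b → push 14. Stack: [14]
LOAD_CONST → push 7. Stack: [14, 7]
BINARY_OP | → 14 | 7 = 15. Stack: [15]
LOAD_FAST a → push -3. Stack: [15, -3]
BINARY_OP - → 15 - -3 = 18. Stack: [18]
STORE_FAST u → u=18. Stack: []
LOAD_FAST_LOAD_FAST u,a → push 18,-3. Stack: [18, -3]
BINARY_OP + → 18 + -3 = 15. Stack: [15]
STORE_FAST z → z=15. Stack: []
LOAD_CONST → push 6. Stack: [6]
LOAD_FAST z → push 15. Stack: [6, 15]
BINARY_OP // → 6 // 15 = 0. Stack: [0]
LOAD_FAST z → push 15. Stack: [0, 15]
BINARY_OP | → 0 | 15 = 15. Stack: [15]
STORE_FAST n → n=15. Stack: []
LOAD_CONST → push 3. Stack: [3]
LOAD_FAST a → push -3. Stack: [3, -3]
BINARY_OP | → 3 | -3 = -1. Stack: [-1]
STORE_FAST k → k=-1. Stack: []
LOAD_FAST k → push -1. Stack: [-1]
LOAD_CONST → push 12. Stack: [-1, 12]
BINARY_OP ^ → -1 ^ 12 = -13. Stack: [-13]
RETURN_VALUE → return -13.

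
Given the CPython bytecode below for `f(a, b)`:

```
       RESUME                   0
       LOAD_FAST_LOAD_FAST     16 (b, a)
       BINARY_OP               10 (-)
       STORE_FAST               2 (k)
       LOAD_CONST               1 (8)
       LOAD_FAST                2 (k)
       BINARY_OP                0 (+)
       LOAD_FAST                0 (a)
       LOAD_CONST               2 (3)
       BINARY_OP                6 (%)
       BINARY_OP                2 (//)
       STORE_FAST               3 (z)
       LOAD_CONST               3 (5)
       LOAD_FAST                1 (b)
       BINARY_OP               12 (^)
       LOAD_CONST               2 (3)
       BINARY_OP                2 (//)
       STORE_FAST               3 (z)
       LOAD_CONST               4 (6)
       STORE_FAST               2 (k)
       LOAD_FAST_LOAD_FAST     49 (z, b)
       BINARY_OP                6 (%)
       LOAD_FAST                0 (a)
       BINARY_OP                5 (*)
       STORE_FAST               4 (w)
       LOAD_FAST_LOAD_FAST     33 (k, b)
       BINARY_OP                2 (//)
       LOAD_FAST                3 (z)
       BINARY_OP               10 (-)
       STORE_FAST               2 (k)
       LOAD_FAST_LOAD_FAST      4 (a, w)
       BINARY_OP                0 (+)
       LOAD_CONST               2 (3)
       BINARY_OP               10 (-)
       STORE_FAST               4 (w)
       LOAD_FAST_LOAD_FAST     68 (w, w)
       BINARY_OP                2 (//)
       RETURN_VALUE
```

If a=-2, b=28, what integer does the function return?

LOAD_FAST_LOAD_FAST b,a → push 28,-2. Stack: [28, -2]
BINARY_OP - → 28 - -2 = 30. Stack: [30]
STORE_FAST k → k=30. Stack: []
LOAD_CONST → push 8. Stack: [8]
LOAD_FAST k → push 30. Stack: [8, 30]
BINARY_OP + → 8 + 30 = 38. Stack: [38]
LOAD_FAST a → push -2. Stack: [38, -2]
LOAD_CONST → push 3. Stack: [38, -2, 3]
BINARY_OP % → -2 % 3 = 1. Stack: [38, 1]
BINARY_OP // → 38 // 1 = 38. Stack: [38]
STORE_FAST z → z=38. Stack: []
LOAD_CONST → push 5. Stack: [5]
LOAD_FAST b → push 28. Stack: [5, 28]
BINARY_OP ^ → 5 ^ 28 = 25. Stack: [25]
LOAD_CONST → push 3. Stack: [25, 3]
BINARY_OP // → 25 // 3 = 8. Stack: [8]
STORE_FAST z → z=8. Stack: []
LOAD_CONST → push 6. Stack: [6]
STORE_FAST k → k=6. Stack: []
LOAD_FAST_LOAD_FAST z,b → push 8,28. Stack: [8, 28]
BINARY_OP % → 8 % 28 = 8. Stack: [8]
LOAD_FAST a → push -2. Stack: [8, -2]
BINARY_OP * → 8 * -2 = -16. Stack: [-16]
STORE_FAST w → w=-16. Stack: []
LOAD_FAST_LOAD_FAST k,b → push 6,28. Stack: [6, 28]
BINARY_OP // → 6 // 28 = 0. Stack: [0]
LOAD_FAST z → push 8. Stack: [0, 8]
BINARY_OP - → 0 - 8 = -8. Stack: [-8]
STORE_FAST k → k=-8. Stack: []
LOAD_FAST_LOAD_FAST a,w → push -2,-16. Stack: [-2, -16]
BINARY_OP + → -2 + -16 = -18. Stack: [-18]
LOAD_CONST → push 3. Stack: [-18, 3]
BINARY_OP - → -18 - 3 = -21. Stack: [-21]
STORE_FAST w → w=-21. Stack: []
LOAD_FAST_LOAD_FAST w,w → push -21,-21. Stack: [-21, -21]
BINARY_OP // → -21 // -21 = 1. Stack: [1]
RETURN_VALUE → return 1.

1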